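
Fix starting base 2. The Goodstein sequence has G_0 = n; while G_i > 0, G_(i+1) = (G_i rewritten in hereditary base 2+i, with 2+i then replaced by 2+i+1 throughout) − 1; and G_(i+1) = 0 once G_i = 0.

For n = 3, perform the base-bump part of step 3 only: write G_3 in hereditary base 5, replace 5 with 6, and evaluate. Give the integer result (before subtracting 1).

2

3 —HB2→ 2 + 1 —bump→ 3 + 1 = 4 —(−1)→ 3
3 —HB3→ 3 —bump→ 4 = 4 —(−1)→ 3
3 —HB4→ 3 —bump→ 3 = 3 —(−1)→ 2
2 —HB5→ 2 —bump→ 2 = 2 —(−1)→ 1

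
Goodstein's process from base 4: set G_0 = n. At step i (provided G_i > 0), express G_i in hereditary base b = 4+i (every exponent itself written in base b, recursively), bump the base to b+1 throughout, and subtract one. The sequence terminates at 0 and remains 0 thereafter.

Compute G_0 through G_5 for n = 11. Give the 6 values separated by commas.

11, 12, 13, 14, 15, 15

[0] 11 ≡ 2·4 + 3 (base 4). Lift 5: 13. −1: 12.
[1] 12 ≡ 2·5 + 2 (base 5). Lift 6: 14. −1: 13.
[2] 13 ≡ 2·6 + 1 (base 6). Lift 7: 15. −1: 14.
[3] 14 ≡ 2·7 (base 7). Lift 8: 16. −1: 15.
[4] 15 ≡ 8 + 7 (base 8). Lift 9: 16. −1: 15.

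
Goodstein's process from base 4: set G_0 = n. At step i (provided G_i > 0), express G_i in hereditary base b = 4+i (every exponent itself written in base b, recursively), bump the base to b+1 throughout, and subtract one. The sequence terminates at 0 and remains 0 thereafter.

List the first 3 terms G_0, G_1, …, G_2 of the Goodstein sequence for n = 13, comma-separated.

13, 15, 17

(0) 13|_4 = 3·4 + 1 ↦ 3·5 + 1|_5 = 16 ⇒ 15
(1) 15|_5 = 3·5 ↦ 3·6|_6 = 18 ⇒ 17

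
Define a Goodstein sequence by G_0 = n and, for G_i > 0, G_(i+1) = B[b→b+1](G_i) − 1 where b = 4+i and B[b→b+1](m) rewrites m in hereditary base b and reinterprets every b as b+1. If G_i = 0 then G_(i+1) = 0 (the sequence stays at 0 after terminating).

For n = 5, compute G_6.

1

[0] 5 ≡ 4 + 1 (base 4). Lift 5: 6. −1: 5.
[1] 5 ≡ 5 (base 5). Lift 6: 6. −1: 5.
[2] 5 ≡ 5 (base 6). Lift 7: 5. −1: 4.
[3] 4 ≡ 4 (base 7). Lift 8: 4. −1: 3.
[4] 3 ≡ 3 (base 8). Lift 9: 3. −1: 2.
[5] 2 ≡ 2 (base 9). Lift 10: 2. −1: 1.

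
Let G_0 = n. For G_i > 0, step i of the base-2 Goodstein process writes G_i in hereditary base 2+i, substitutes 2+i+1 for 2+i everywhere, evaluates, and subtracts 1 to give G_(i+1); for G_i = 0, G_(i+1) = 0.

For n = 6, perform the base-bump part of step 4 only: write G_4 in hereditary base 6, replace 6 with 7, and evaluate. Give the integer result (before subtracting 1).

98040

G_0 = 6. HB_2(6) = 2^2 + 2. Bump = 30. G_1 = 29.
G_1 = 29. HB_3(29) = 3^3 + 2. Bump = 258. G_2 = 257.
G_2 = 257. HB_4(257) = 4^4 + 1. Bump = 3126. G_3 = 3125.
G_3 = 3125. HB_5(3125) = 5^5. Bump = 46656. G_4 = 46655.
G_4 = 46655. HB_6(46655) = 5·6^5 + 5·6^4 + 5·6^3 + 5·6^2 + 5·6 + 5. Bump = 98040. G_5 = 98039.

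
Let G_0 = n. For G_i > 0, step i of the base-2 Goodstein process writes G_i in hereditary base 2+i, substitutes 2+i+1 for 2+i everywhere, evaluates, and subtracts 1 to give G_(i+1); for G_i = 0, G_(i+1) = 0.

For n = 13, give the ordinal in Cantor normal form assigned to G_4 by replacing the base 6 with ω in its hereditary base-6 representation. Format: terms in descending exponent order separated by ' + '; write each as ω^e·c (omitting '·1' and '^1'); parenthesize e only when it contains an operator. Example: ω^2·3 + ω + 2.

ω^(ω + 1) + ω^3·3 + ω^2·3 + ω·3 + 1

[0] 13 ≡ 2^(2 + 1) + 2^2 + 1 (base 2). Lift 3: 109. −1: 108.
[1] 108 ≡ 3^(3 + 1) + 3^3 (base 3). Lift 4: 1280. −1: 1279.
[2] 1279 ≡ 4^(4 + 1) + 3·4^3 + 3·4^2 + 3·4 + 3 (base 4). Lift 5: 16093. −1: 16092.
[3] 16092 ≡ 5^(5 + 1) + 3·5^3 + 3·5^2 + 3·5 + 2 (base 5). Lift 6: 280712. −1: 280711.
[4] 280711 ≡ 6^(6 + 1) + 3·6^3 + 3·6^2 + 3·6 + 1 (base 6). Lift 7: 5765999. −1: 5765998.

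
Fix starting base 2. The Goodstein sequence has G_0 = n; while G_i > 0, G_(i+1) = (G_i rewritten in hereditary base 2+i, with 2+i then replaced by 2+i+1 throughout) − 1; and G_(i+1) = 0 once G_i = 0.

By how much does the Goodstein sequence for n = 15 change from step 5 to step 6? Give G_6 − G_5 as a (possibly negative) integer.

144406599

15 —HB2→ 2^(2 + 1) + 2^2 + 2 + 1 —bump→ 3^(3 + 1) + 3^3 + 3 + 1 = 112 —(−1)→ 111
111 —HB3→ 3^(3 + 1) + 3^3 + 3 —bump→ 4^(4 + 1) + 4^4 + 4 = 1284 —(−1)→ 1283
1283 —HB4→ 4^(4 + 1) + 4^4 + 3 —bump→ 5^(5 + 1) + 5^5 + 3 = 18753 —(−1)→ 18752
18752 —HB5→ 5^(5 + 1) + 5^5 + 2 —bump→ 6^(6 + 1) + 6^6 + 2 = 326594 —(−1)→ 326593
326593 —HB6→ 6^(6 + 1) + 6^6 + 1 —bump→ 7^(7 + 1) + 7^7 + 1 = 6588345 —(−1)→ 6588344
6588344 —HB7→ 7^(7 + 1) + 7^7 —bump→ 8^(8 + 1) + 8^8 = 150994944 —(−1)→ 150994943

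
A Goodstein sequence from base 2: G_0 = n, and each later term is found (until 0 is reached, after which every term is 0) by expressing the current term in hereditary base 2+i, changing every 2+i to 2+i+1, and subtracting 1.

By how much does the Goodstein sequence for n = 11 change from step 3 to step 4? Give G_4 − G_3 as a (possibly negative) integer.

G_0=11  [base 2] 2^(2 + 1) + 2 + 1  →[2↦3]→  3^(3 + 1) + 3 + 1 = 85  −1 ⇒ G_1=84
G_1=84  [base 3] 3^(3 + 1) + 3  →[3↦4]→  4^(4 + 1) + 4 = 1028  −1 ⇒ G_2=1027
G_2=1027  [base 4] 4^(4 + 1) + 3  →[4↦5]→  5^(5 + 1) + 3 = 15628  −1 ⇒ G_3=15627
G_3=15627  [base 5] 5^(5 + 1) + 2  →[5↦6]→  6^(6 + 1) + 2 = 279938  −1 ⇒ G_4=279937

264310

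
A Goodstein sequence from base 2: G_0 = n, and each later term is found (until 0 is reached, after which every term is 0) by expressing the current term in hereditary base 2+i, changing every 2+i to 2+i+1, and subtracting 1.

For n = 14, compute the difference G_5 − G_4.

5536249

G_0=14  [base 2] 2^(2 + 1) + 2^2 + 2  →[2↦3]→  3^(3 + 1) + 3^3 + 3 = 111  −1 ⇒ G_1=110
G_1=110  [base 3] 3^(3 + 1) + 3^3 + 2  →[3↦4]→  4^(4 + 1) + 4^4 + 2 = 1282  −1 ⇒ G_2=1281
G_2=1281  [base 4] 4^(4 + 1) + 4^4 + 1  →[4↦5]→  5^(5 + 1) + 5^5 + 1 = 18751  −1 ⇒ G_3=18750
G_3=18750  [base 5] 5^(5 + 1) + 5^5  →[5↦6]→  6^(6 + 1) + 6^6 = 326592  −1 ⇒ G_4=326591
G_4=326591  [base 6] 6^(6 + 1) + 5·6^5 + 5·6^4 + 5·6^3 + 5·6^2 + 5·6 + 5  →[6↦7]→  7^(7 + 1) + 5·7^5 + 5·7^4 + 5·7^3 + 5·7^2 + 5·7 + 5 = 5862841  −1 ⇒ G_5=5862840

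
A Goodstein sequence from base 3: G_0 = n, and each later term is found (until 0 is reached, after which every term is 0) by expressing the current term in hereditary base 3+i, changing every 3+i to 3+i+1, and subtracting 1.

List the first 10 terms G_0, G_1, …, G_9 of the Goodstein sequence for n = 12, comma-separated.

i=0: 12 = 3^2 + 3 (b=3); 3→4: 4^2 + 4 = 20; 20−1 = 19
i=1: 19 = 4^2 + 3 (b=4); 4→5: 5^2 + 3 = 28; 28−1 = 27
i=2: 27 = 5^2 + 2 (b=5); 5→6: 6^2 + 2 = 38; 38−1 = 37
i=3: 37 = 6^2 + 1 (b=6); 6→7: 7^2 + 1 = 50; 50−1 = 49
i=4: 49 = 7^2 (b=7); 7→8: 8^2 = 64; 64−1 = 63
i=5: 63 = 7·8 + 7 (b=8); 8→9: 7·9 + 7 = 70; 70−1 = 69
i=6: 69 = 7·9 + 6 (b=9); 9→10: 7·10 + 6 = 76; 76−1 = 75
i=7: 75 = 7·10 + 5 (b=10); 10→11: 7·11 + 5 = 82; 82−1 = 81
i=8: 81 = 7·11 + 4 (b=11); 11→12: 7·12 + 4 = 88; 88−1 = 87

12, 19, 27, 37, 49, 63, 69, 75, 81, 87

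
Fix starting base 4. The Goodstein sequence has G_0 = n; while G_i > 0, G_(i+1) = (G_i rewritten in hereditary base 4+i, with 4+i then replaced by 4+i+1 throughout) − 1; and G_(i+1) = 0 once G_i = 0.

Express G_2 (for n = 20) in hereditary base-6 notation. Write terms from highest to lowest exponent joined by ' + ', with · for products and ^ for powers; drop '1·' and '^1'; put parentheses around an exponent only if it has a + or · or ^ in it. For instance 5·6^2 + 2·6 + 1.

G_0 = 20. HB_4(20) = 4^2 + 4. Bump = 30. G_1 = 29.
G_1 = 29. HB_5(29) = 5^2 + 4. Bump = 40. G_2 = 39.
G_2 = 39. HB_6(39) = 6^2 + 3. Bump = 52. G_3 = 51.

6^2 + 3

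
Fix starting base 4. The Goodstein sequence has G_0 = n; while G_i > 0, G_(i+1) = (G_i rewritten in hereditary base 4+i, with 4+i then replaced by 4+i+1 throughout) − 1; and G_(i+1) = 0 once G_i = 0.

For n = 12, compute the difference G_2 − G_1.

base 4: 12 = 3·4; at 5: 3·5 = 15; next = 14
base 5: 14 = 2·5 + 4; at 6: 2·6 + 4 = 16; next = 15

1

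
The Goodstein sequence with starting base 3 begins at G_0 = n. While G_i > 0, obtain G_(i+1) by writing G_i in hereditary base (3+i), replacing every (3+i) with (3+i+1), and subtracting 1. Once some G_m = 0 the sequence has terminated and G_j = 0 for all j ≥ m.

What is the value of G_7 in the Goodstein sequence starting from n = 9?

(0) 9|_3 = 3^2 ↦ 4^2|_4 = 16 ⇒ 15
(1) 15|_4 = 3·4 + 3 ↦ 3·5 + 3|_5 = 18 ⇒ 17
(2) 17|_5 = 3·5 + 2 ↦ 3·6 + 2|_6 = 20 ⇒ 19
(3) 19|_6 = 3·6 + 1 ↦ 3·7 + 1|_7 = 22 ⇒ 21
(4) 21|_7 = 3·7 ↦ 3·8|_8 = 24 ⇒ 23
(5) 23|_8 = 2·8 + 7 ↦ 2·9 + 7|_9 = 25 ⇒ 24
(6) 24|_9 = 2·9 + 6 ↦ 2·10 + 6|_10 = 26 ⇒ 25
(7) 25|_10 = 2·10 + 5 ↦ 2·11 + 5|_11 = 27 ⇒ 26

25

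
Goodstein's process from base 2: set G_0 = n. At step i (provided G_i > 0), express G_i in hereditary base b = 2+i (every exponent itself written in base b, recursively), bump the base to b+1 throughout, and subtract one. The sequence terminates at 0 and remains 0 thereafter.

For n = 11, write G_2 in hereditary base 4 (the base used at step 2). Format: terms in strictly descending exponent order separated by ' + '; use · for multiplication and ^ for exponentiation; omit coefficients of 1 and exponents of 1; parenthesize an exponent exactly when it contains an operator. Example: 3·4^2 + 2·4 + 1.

4^(4 + 1) + 3

step 0: 11 = 2^(2 + 1) + 2 + 1; sub 3 for 2: 3^(3 + 1) + 3 + 1; = 85; G_1 = 85−1 = 84
step 1: 84 = 3^(3 + 1) + 3; sub 4 for 3: 4^(4 + 1) + 4; = 1028; G_2 = 1028−1 = 1027
step 2: 1027 = 4^(4 + 1) + 3; sub 5 for 4: 5^(5 + 1) + 3; = 15628; G_3 = 15628−1 = 15627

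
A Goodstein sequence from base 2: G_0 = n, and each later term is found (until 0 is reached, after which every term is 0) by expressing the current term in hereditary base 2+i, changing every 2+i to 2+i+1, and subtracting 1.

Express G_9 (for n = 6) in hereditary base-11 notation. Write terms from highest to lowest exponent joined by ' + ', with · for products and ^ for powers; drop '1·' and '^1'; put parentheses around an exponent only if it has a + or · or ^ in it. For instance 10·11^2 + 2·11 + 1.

i=0: 6 = 2^2 + 2 (b=2); 2→3: 3^3 + 3 = 30; 30−1 = 29
i=1: 29 = 3^3 + 2 (b=3); 3→4: 4^4 + 2 = 258; 258−1 = 257
i=2: 257 = 4^4 + 1 (b=4); 4→5: 5^5 + 1 = 3126; 3126−1 = 3125
i=3: 3125 = 5^5 (b=5); 5→6: 6^6 = 46656; 46656−1 = 46655
i=4: 46655 = 5·6^5 + 5·6^4 + 5·6^3 + 5·6^2 + 5·6 + 5 (b=6); 6→7: 5·7^5 + 5·7^4 + 5·7^3 + 5·7^2 + 5·7 + 5 = 98040; 98040−1 = 98039
i=5: 98039 = 5·7^5 + 5·7^4 + 5·7^3 + 5·7^2 + 5·7 + 4 (b=7); 7→8: 5·8^5 + 5·8^4 + 5·8^3 + 5·8^2 + 5·8 + 4 = 187244; 187244−1 = 187243
i=6: 187243 = 5·8^5 + 5·8^4 + 5·8^3 + 5·8^2 + 5·8 + 3 (b=8); 8→9: 5·9^5 + 5·9^4 + 5·9^3 + 5·9^2 + 5·9 + 3 = 332148; 332148−1 = 332147
i=7: 332147 = 5·9^5 + 5·9^4 + 5·9^3 + 5·9^2 + 5·9 + 2 (b=9); 9→10: 5·10^5 + 5·10^4 + 5·10^3 + 5·10^2 + 5·10 + 2 = 555552; 555552−1 = 555551
i=8: 555551 = 5·10^5 + 5·10^4 + 5·10^3 + 5·10^2 + 5·10 + 1 (b=10); 10→11: 5·11^5 + 5·11^4 + 5·11^3 + 5·11^2 + 5·11 + 1 = 885776; 885776−1 = 885775

5·11^5 + 5·11^4 + 5·11^3 + 5·11^2 + 5·11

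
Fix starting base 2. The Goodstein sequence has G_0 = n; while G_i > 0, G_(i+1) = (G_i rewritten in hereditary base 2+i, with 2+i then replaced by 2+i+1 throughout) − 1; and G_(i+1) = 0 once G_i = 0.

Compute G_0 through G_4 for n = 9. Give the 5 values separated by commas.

9, 81, 1023, 9842, 140743

i=0: 9 = 2^(2 + 1) + 1 (b=2); 2→3: 3^(3 + 1) + 1 = 82; 82−1 = 81
i=1: 81 = 3^(3 + 1) (b=3); 3→4: 4^(4 + 1) = 1024; 1024−1 = 1023
i=2: 1023 = 3·4^4 + 3·4^3 + 3·4^2 + 3·4 + 3 (b=4); 4→5: 3·5^5 + 3·5^3 + 3·5^2 + 3·5 + 3 = 9843; 9843−1 = 9842
i=3: 9842 = 3·5^5 + 3·5^3 + 3·5^2 + 3·5 + 2 (b=5); 5→6: 3·6^6 + 3·6^3 + 3·6^2 + 3·6 + 2 = 140744; 140744−1 = 140743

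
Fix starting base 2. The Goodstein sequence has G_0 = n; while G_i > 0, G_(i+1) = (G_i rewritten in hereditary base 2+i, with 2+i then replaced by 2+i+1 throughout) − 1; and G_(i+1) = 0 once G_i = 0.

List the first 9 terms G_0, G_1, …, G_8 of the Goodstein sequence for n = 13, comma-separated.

base 2: 13 = 2^(2 + 1) + 2^2 + 1; at 3: 3^(3 + 1) + 3^3 + 1 = 109; next = 108
base 3: 108 = 3^(3 + 1) + 3^3; at 4: 4^(4 + 1) + 4^4 = 1280; next = 1279
base 4: 1279 = 4^(4 + 1) + 3·4^3 + 3·4^2 + 3·4 + 3; at 5: 5^(5 + 1) + 3·5^3 + 3·5^2 + 3·5 + 3 = 16093; next = 16092
base 5: 16092 = 5^(5 + 1) + 3·5^3 + 3·5^2 + 3·5 + 2; at 6: 6^(6 + 1) + 3·6^3 + 3·6^2 + 3·6 + 2 = 280712; next = 280711
base 6: 280711 = 6^(6 + 1) + 3·6^3 + 3·6^2 + 3·6 + 1; at 7: 7^(7 + 1) + 3·7^3 + 3·7^2 + 3·7 + 1 = 5765999; next = 5765998
base 7: 5765998 = 7^(7 + 1) + 3·7^3 + 3·7^2 + 3·7; at 8: 8^(8 + 1) + 3·8^3 + 3·8^2 + 3·8 = 134219480; next = 134219479
base 8: 134219479 = 8^(8 + 1) + 3·8^3 + 3·8^2 + 2·8 + 7; at 9: 9^(9 + 1) + 3·9^3 + 3·9^2 + 2·9 + 7 = 3486786856; next = 3486786855
base 9: 3486786855 = 9^(9 + 1) + 3·9^3 + 3·9^2 + 2·9 + 6; at 10: 10^(10 + 1) + 3·10^3 + 3·10^2 + 2·10 + 6 = 100000003326; next = 100000003325

13, 108, 1279, 16092, 280711, 5765998, 134219479, 3486786855, 100000003325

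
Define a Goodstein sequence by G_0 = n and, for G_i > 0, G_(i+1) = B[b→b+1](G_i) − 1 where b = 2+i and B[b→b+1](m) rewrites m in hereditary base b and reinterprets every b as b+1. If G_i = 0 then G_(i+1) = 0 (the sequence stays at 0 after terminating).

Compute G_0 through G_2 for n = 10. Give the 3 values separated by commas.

[0] 10 ≡ 2^(2 + 1) + 2 (base 2). Lift 3: 84. −1: 83.
[1] 83 ≡ 3^(3 + 1) + 2 (base 3). Lift 4: 1026. −1: 1025.

10, 83, 1025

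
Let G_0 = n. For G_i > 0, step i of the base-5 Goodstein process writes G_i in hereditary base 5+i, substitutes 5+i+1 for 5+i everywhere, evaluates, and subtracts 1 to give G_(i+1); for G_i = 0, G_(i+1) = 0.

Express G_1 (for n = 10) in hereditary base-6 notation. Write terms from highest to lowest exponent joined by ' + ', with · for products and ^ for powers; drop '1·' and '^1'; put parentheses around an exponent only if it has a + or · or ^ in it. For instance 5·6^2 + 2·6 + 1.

[0] 10 ≡ 2·5 (base 5). Lift 6: 12. −1: 11.
[1] 11 ≡ 6 + 5 (base 6). Lift 7: 12. −1: 11.

6 + 5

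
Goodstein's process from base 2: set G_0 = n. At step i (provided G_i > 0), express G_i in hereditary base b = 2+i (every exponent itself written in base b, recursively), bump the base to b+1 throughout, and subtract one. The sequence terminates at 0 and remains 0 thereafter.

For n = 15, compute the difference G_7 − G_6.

3373455337

(0) 15|_2 = 2^(2 + 1) + 2^2 + 2 + 1 ↦ 3^(3 + 1) + 3^3 + 3 + 1|_3 = 112 ⇒ 111
(1) 111|_3 = 3^(3 + 1) + 3^3 + 3 ↦ 4^(4 + 1) + 4^4 + 4|_4 = 1284 ⇒ 1283
(2) 1283|_4 = 4^(4 + 1) + 4^4 + 3 ↦ 5^(5 + 1) + 5^5 + 3|_5 = 18753 ⇒ 18752
(3) 18752|_5 = 5^(5 + 1) + 5^5 + 2 ↦ 6^(6 + 1) + 6^6 + 2|_6 = 326594 ⇒ 326593
(4) 326593|_6 = 6^(6 + 1) + 6^6 + 1 ↦ 7^(7 + 1) + 7^7 + 1|_7 = 6588345 ⇒ 6588344
(5) 6588344|_7 = 7^(7 + 1) + 7^7 ↦ 8^(8 + 1) + 8^8|_8 = 150994944 ⇒ 150994943
(6) 150994943|_8 = 8^(8 + 1) + 7·8^7 + 7·8^6 + 7·8^5 + 7·8^4 + 7·8^3 + 7·8^2 + 7·8 + 7 ↦ 9^(9 + 1) + 7·9^7 + 7·9^6 + 7·9^5 + 7·9^4 + 7·9^3 + 7·9^2 + 7·9 + 7|_9 = 3524450281 ⇒ 3524450280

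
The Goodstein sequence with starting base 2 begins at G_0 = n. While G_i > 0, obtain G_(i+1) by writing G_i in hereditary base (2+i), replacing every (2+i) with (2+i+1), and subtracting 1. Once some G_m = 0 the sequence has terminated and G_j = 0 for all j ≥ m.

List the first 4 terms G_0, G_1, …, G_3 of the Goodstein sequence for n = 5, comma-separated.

5, 27, 255, 467

G_0 = 5. HB_2(5) = 2^2 + 1. Bump = 28. G_1 = 27.
G_1 = 27. HB_3(27) = 3^3. Bump = 256. G_2 = 255.
G_2 = 255. HB_4(255) = 3·4^3 + 3·4^2 + 3·4 + 3. Bump = 468. G_3 = 467.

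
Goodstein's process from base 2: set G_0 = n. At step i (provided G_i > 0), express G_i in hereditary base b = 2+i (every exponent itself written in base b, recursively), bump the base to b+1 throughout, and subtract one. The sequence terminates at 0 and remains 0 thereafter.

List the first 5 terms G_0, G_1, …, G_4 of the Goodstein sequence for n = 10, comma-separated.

10, 83, 1025, 15625, 279935

10 —HB2→ 2^(2 + 1) + 2 —bump→ 3^(3 + 1) + 3 = 84 —(−1)→ 83
83 —HB3→ 3^(3 + 1) + 2 —bump→ 4^(4 + 1) + 2 = 1026 —(−1)→ 1025
1025 —HB4→ 4^(4 + 1) + 1 —bump→ 5^(5 + 1) + 1 = 15626 —(−1)→ 15625
15625 —HB5→ 5^(5 + 1) —bump→ 6^(6 + 1) = 279936 —(−1)→ 279935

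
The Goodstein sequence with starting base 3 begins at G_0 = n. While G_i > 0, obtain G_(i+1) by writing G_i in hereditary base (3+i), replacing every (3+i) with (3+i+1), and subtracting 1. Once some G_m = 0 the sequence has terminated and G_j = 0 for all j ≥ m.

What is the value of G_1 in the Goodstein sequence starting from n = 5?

base 3: 5 = 3 + 2; at 4: 4 + 2 = 6; next = 5
base 4: 5 = 4 + 1; at 5: 5 + 1 = 6; next = 5

5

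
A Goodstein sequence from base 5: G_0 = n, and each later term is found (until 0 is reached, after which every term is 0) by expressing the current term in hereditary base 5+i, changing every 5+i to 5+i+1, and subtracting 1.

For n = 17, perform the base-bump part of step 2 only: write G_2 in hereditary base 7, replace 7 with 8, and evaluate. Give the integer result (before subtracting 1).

[0] 17 ≡ 3·5 + 2 (base 5). Lift 6: 20. −1: 19.
[1] 19 ≡ 3·6 + 1 (base 6). Lift 7: 22. −1: 21.

24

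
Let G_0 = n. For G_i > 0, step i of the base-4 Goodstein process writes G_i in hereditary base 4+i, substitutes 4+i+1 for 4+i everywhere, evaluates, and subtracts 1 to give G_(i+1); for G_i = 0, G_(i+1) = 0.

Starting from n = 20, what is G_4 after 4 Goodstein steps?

G_0 = 20. HB_4(20) = 4^2 + 4. Bump = 30. G_1 = 29.
G_1 = 29. HB_5(29) = 5^2 + 4. Bump = 40. G_2 = 39.
G_2 = 39. HB_6(39) = 6^2 + 3. Bump = 52. G_3 = 51.
G_3 = 51. HB_7(51) = 7^2 + 2. Bump = 66. G_4 = 65.
G_4 = 65. HB_8(65) = 8^2 + 1. Bump = 82. G_5 = 81.

65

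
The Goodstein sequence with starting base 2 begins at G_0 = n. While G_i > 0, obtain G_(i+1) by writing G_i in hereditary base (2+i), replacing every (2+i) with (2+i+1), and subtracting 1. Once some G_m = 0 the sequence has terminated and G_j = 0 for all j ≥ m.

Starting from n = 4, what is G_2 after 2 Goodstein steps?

[0] 4 ≡ 2^2 (base 2). Lift 3: 27. −1: 26.
[1] 26 ≡ 2·3^2 + 2·3 + 2 (base 3). Lift 4: 42. −1: 41.
[2] 41 ≡ 2·4^2 + 2·4 + 1 (base 4). Lift 5: 61. −1: 60.

41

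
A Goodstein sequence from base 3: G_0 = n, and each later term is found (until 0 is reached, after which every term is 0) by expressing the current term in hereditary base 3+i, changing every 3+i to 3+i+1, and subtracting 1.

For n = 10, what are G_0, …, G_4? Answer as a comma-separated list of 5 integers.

[0] 10 ≡ 3^2 + 1 (base 3). Lift 4: 17. −1: 16.
[1] 16 ≡ 4^2 (base 4). Lift 5: 25. −1: 24.
[2] 24 ≡ 4·5 + 4 (base 5). Lift 6: 28. −1: 27.
[3] 27 ≡ 4·6 + 3 (base 6). Lift 7: 31. −1: 30.

10, 16, 24, 27, 30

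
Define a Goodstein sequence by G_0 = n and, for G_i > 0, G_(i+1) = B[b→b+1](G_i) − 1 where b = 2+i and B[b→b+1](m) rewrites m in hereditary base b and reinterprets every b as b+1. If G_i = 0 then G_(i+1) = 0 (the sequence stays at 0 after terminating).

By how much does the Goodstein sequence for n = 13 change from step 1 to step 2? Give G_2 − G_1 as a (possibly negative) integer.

step 0: 13 = 2^(2 + 1) + 2^2 + 1; sub 3 for 2: 3^(3 + 1) + 3^3 + 1; = 109; G_1 = 109−1 = 108
step 1: 108 = 3^(3 + 1) + 3^3; sub 4 for 3: 4^(4 + 1) + 4^4; = 1280; G_2 = 1280−1 = 1279

1171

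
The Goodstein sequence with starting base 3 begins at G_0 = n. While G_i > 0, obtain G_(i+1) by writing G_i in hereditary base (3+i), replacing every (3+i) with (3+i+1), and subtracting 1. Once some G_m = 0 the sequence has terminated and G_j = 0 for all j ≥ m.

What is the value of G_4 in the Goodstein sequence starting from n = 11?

39

G_0=11  [base 3] 3^2 + 2  →[3↦4]→  4^2 + 2 = 18  −1 ⇒ G_1=17
G_1=17  [base 4] 4^2 + 1  →[4↦5]→  5^2 + 1 = 26  −1 ⇒ G_2=25
G_2=25  [base 5] 5^2  →[5↦6]→  6^2 = 36  −1 ⇒ G_3=35
G_3=35  [base 6] 5·6 + 5  →[6↦7]→  5·7 + 5 = 40  −1 ⇒ G_4=39
G_4=39  [base 7] 5·7 + 4  →[7↦8]→  5·8 + 4 = 44  −1 ⇒ G_5=43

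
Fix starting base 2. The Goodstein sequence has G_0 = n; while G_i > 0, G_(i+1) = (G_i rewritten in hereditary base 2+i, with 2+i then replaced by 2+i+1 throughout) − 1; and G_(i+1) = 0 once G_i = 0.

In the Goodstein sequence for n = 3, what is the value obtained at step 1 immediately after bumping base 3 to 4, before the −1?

4

[0] 3 ≡ 2 + 1 (base 2). Lift 3: 4. −1: 3.
[1] 3 ≡ 3 (base 3). Lift 4: 4. −1: 3.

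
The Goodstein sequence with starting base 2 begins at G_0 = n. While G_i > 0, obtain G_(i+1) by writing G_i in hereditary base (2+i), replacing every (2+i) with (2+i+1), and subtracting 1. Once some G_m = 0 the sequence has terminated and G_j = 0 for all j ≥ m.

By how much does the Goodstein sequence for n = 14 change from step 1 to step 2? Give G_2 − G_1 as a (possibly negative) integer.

G_0=14  [base 2] 2^(2 + 1) + 2^2 + 2  →[2↦3]→  3^(3 + 1) + 3^3 + 3 = 111  −1 ⇒ G_1=110
G_1=110  [base 3] 3^(3 + 1) + 3^3 + 2  →[3↦4]→  4^(4 + 1) + 4^4 + 2 = 1282  −1 ⇒ G_2=1281

1171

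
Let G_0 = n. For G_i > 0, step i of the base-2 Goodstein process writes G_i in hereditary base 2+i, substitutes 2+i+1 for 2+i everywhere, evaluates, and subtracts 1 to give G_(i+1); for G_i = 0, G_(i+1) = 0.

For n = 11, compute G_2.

[0] 11 ≡ 2^(2 + 1) + 2 + 1 (base 2). Lift 3: 85. −1: 84.
[1] 84 ≡ 3^(3 + 1) + 3 (base 3). Lift 4: 1028. −1: 1027.
[2] 1027 ≡ 4^(4 + 1) + 3 (base 4). Lift 5: 15628. −1: 15627.

1027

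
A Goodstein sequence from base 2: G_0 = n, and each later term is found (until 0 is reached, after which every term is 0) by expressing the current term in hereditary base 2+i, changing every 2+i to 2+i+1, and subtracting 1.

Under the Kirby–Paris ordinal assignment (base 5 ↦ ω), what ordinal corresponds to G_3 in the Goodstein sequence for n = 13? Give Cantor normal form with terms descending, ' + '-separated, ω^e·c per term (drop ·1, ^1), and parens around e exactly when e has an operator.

base 2: 13 = 2^(2 + 1) + 2^2 + 1; at 3: 3^(3 + 1) + 3^3 + 1 = 109; next = 108
base 3: 108 = 3^(3 + 1) + 3^3; at 4: 4^(4 + 1) + 4^4 = 1280; next = 1279
base 4: 1279 = 4^(4 + 1) + 3·4^3 + 3·4^2 + 3·4 + 3; at 5: 5^(5 + 1) + 3·5^3 + 3·5^2 + 3·5 + 3 = 16093; next = 16092
base 5: 16092 = 5^(5 + 1) + 3·5^3 + 3·5^2 + 3·5 + 2; at 6: 6^(6 + 1) + 3·6^3 + 3·6^2 + 3·6 + 2 = 280712; next = 280711

ω^(ω + 1) + ω^3·3 + ω^2·3 + ω·3 + 2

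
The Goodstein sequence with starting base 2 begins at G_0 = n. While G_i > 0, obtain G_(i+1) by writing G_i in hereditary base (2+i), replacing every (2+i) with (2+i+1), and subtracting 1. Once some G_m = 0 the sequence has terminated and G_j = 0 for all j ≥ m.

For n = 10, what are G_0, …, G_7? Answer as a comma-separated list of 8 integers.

10, 83, 1025, 15625, 279935, 4215754, 84073323, 1937434592

i=0: 10 = 2^(2 + 1) + 2 (b=2); 2→3: 3^(3 + 1) + 3 = 84; 84−1 = 83
i=1: 83 = 3^(3 + 1) + 2 (b=3); 3→4: 4^(4 + 1) + 2 = 1026; 1026−1 = 1025
i=2: 1025 = 4^(4 + 1) + 1 (b=4); 4→5: 5^(5 + 1) + 1 = 15626; 15626−1 = 15625
i=3: 15625 = 5^(5 + 1) (b=5); 5→6: 6^(6 + 1) = 279936; 279936−1 = 279935
i=4: 279935 = 5·6^6 + 5·6^5 + 5·6^4 + 5·6^3 + 5·6^2 + 5·6 + 5 (b=6); 6→7: 5·7^7 + 5·7^5 + 5·7^4 + 5·7^3 + 5·7^2 + 5·7 + 5 = 4215755; 4215755−1 = 4215754
i=5: 4215754 = 5·7^7 + 5·7^5 + 5·7^4 + 5·7^3 + 5·7^2 + 5·7 + 4 (b=7); 7→8: 5·8^8 + 5·8^5 + 5·8^4 + 5·8^3 + 5·8^2 + 5·8 + 4 = 84073324; 84073324−1 = 84073323
i=6: 84073323 = 5·8^8 + 5·8^5 + 5·8^4 + 5·8^3 + 5·8^2 + 5·8 + 3 (b=8); 8→9: 5·9^9 + 5·9^5 + 5·9^4 + 5·9^3 + 5·9^2 + 5·9 + 3 = 1937434593; 1937434593−1 = 1937434592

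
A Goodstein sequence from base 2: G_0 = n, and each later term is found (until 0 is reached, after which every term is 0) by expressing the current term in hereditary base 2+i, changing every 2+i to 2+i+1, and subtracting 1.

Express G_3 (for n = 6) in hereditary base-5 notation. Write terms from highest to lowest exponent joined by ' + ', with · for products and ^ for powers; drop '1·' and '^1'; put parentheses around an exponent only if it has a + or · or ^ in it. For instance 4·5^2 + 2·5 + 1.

(0) 6|_2 = 2^2 + 2 ↦ 3^3 + 3|_3 = 30 ⇒ 29
(1) 29|_3 = 3^3 + 2 ↦ 4^4 + 2|_4 = 258 ⇒ 257
(2) 257|_4 = 4^4 + 1 ↦ 5^5 + 1|_5 = 3126 ⇒ 3125

5^5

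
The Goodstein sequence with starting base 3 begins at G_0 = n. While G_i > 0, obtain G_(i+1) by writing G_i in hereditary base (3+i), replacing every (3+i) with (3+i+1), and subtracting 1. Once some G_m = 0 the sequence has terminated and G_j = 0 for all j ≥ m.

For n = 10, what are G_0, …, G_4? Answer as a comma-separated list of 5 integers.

10, 16, 24, 27, 30

G_0 = 10. HB_3(10) = 3^2 + 1. Bump = 17. G_1 = 16.
G_1 = 16. HB_4(16) = 4^2. Bump = 25. G_2 = 24.
G_2 = 24. HB_5(24) = 4·5 + 4. Bump = 28. G_3 = 27.
G_3 = 27. HB_6(27) = 4·6 + 3. Bump = 31. G_4 = 30.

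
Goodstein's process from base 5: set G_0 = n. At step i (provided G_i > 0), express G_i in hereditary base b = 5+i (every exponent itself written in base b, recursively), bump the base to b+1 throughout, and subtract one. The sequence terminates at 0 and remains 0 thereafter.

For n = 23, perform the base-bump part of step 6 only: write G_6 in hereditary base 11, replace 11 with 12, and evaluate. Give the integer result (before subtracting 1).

23 —HB5→ 4·5 + 3 —bump→ 4·6 + 3 = 27 —(−1)→ 26
26 —HB6→ 4·6 + 2 —bump→ 4·7 + 2 = 30 —(−1)→ 29
29 —HB7→ 4·7 + 1 —bump→ 4·8 + 1 = 33 —(−1)→ 32
32 —HB8→ 4·8 —bump→ 4·9 = 36 —(−1)→ 35
35 —HB9→ 3·9 + 8 —bump→ 3·10 + 8 = 38 —(−1)→ 37
37 —HB10→ 3·10 + 7 —bump→ 3·11 + 7 = 40 —(−1)→ 39
39 —HB11→ 3·11 + 6 —bump→ 3·12 + 6 = 42 —(−1)→ 41

42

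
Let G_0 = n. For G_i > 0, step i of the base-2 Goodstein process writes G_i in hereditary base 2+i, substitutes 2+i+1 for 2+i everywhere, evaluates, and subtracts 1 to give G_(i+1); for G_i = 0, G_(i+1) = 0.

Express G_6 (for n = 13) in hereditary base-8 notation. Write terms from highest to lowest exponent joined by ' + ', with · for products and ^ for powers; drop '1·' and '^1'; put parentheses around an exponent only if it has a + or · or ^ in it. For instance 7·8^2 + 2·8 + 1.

step 0: 13 = 2^(2 + 1) + 2^2 + 1; sub 3 for 2: 3^(3 + 1) + 3^3 + 1; = 109; G_1 = 109−1 = 108
step 1: 108 = 3^(3 + 1) + 3^3; sub 4 for 3: 4^(4 + 1) + 4^4; = 1280; G_2 = 1280−1 = 1279
step 2: 1279 = 4^(4 + 1) + 3·4^3 + 3·4^2 + 3·4 + 3; sub 5 for 4: 5^(5 + 1) + 3·5^3 + 3·5^2 + 3·5 + 3; = 16093; G_3 = 16093−1 = 16092
step 3: 16092 = 5^(5 + 1) + 3·5^3 + 3·5^2 + 3·5 + 2; sub 6 for 5: 6^(6 + 1) + 3·6^3 + 3·6^2 + 3·6 + 2; = 280712; G_4 = 280712−1 = 280711
step 4: 280711 = 6^(6 + 1) + 3·6^3 + 3·6^2 + 3·6 + 1; sub 7 for 6: 7^(7 + 1) + 3·7^3 + 3·7^2 + 3·7 + 1; = 5765999; G_5 = 5765999−1 = 5765998
step 5: 5765998 = 7^(7 + 1) + 3·7^3 + 3·7^2 + 3·7; sub 8 for 7: 8^(8 + 1) + 3·8^3 + 3·8^2 + 3·8; = 134219480; G_6 = 134219480−1 = 134219479
step 6: 134219479 = 8^(8 + 1) + 3·8^3 + 3·8^2 + 2·8 + 7; sub 9 for 8: 9^(9 + 1) + 3·9^3 + 3·9^2 + 2·9 + 7; = 3486786856; G_7 = 3486786856−1 = 3486786855

8^(8 + 1) + 3·8^3 + 3·8^2 + 2·8 + 7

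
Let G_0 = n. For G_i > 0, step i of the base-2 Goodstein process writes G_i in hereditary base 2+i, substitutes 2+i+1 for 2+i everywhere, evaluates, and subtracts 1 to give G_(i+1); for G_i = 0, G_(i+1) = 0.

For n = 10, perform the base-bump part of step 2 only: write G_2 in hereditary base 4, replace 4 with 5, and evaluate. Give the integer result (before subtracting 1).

15626

G_0=10  [base 2] 2^(2 + 1) + 2  →[2↦3]→  3^(3 + 1) + 3 = 84  −1 ⇒ G_1=83
G_1=83  [base 3] 3^(3 + 1) + 2  →[3↦4]→  4^(4 + 1) + 2 = 1026  −1 ⇒ G_2=1025
G_2=1025  [base 4] 4^(4 + 1) + 1  →[4↦5]→  5^(5 + 1) + 1 = 15626  −1 ⇒ G_3=15625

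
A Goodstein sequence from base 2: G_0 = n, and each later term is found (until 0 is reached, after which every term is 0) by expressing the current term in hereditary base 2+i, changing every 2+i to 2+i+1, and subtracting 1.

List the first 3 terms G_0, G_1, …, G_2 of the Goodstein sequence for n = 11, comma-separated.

11, 84, 1027

step 0: 11 = 2^(2 + 1) + 2 + 1; sub 3 for 2: 3^(3 + 1) + 3 + 1; = 85; G_1 = 85−1 = 84
step 1: 84 = 3^(3 + 1) + 3; sub 4 for 3: 4^(4 + 1) + 4; = 1028; G_2 = 1028−1 = 1027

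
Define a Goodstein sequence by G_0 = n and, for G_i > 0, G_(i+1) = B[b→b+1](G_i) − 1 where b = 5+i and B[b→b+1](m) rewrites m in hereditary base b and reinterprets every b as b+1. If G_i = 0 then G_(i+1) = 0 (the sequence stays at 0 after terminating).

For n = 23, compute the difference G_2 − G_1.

3

G_0=23  [base 5] 4·5 + 3  →[5↦6]→  4·6 + 3 = 27  −1 ⇒ G_1=26
G_1=26  [base 6] 4·6 + 2  →[6↦7]→  4·7 + 2 = 30  −1 ⇒ G_2=29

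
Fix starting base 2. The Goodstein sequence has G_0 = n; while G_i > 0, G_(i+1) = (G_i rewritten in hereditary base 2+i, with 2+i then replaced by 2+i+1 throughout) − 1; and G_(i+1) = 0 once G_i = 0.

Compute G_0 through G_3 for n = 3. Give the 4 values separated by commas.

3, 3, 3, 2

i=0: 3 = 2 + 1 (b=2); 2→3: 3 + 1 = 4; 4−1 = 3
i=1: 3 = 3 (b=3); 3→4: 4 = 4; 4−1 = 3
i=2: 3 = 3 (b=4); 4→5: 3 = 3; 3−1 = 2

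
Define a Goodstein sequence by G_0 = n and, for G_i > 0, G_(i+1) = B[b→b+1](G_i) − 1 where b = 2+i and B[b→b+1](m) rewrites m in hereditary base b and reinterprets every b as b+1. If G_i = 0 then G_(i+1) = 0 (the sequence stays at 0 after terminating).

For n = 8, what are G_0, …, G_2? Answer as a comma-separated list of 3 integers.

8, 80, 553

base 2: 8 = 2^(2 + 1); at 3: 3^(3 + 1) = 81; next = 80
base 3: 80 = 2·3^3 + 2·3^2 + 2·3 + 2; at 4: 2·4^4 + 2·4^2 + 2·4 + 2 = 554; next = 553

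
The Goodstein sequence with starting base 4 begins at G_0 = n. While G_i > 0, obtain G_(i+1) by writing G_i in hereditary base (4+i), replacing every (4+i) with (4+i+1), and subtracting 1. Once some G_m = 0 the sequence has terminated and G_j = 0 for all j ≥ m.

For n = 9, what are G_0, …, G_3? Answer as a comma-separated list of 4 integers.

9, 10, 11, 11

base 4: 9 = 2·4 + 1; at 5: 2·5 + 1 = 11; next = 10
base 5: 10 = 2·5; at 6: 2·6 = 12; next = 11
base 6: 11 = 6 + 5; at 7: 7 + 5 = 12; next = 11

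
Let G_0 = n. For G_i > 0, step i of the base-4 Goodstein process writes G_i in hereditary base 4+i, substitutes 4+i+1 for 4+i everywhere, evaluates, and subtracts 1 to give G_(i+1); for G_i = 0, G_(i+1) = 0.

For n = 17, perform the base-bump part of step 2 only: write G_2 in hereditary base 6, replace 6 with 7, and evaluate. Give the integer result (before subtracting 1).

40

G_0 = 17. HB_4(17) = 4^2 + 1. Bump = 26. G_1 = 25.
G_1 = 25. HB_5(25) = 5^2. Bump = 36. G_2 = 35.
G_2 = 35. HB_6(35) = 5·6 + 5. Bump = 40. G_3 = 39.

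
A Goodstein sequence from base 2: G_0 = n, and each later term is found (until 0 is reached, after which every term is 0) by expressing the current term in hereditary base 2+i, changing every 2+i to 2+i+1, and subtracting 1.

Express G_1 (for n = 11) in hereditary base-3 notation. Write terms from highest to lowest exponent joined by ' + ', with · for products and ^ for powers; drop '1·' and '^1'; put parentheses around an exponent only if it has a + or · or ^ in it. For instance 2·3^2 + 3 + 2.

base 2: 11 = 2^(2 + 1) + 2 + 1; at 3: 3^(3 + 1) + 3 + 1 = 85; next = 84
base 3: 84 = 3^(3 + 1) + 3; at 4: 4^(4 + 1) + 4 = 1028; next = 1027

3^(3 + 1) + 3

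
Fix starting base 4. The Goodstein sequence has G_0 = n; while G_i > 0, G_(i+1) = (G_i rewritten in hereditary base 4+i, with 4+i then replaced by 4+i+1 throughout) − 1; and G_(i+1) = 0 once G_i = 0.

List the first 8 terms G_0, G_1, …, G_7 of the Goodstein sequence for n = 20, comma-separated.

base 4: 20 = 4^2 + 4; at 5: 5^2 + 5 = 30; next = 29
base 5: 29 = 5^2 + 4; at 6: 6^2 + 4 = 40; next = 39
base 6: 39 = 6^2 + 3; at 7: 7^2 + 3 = 52; next = 51
base 7: 51 = 7^2 + 2; at 8: 8^2 + 2 = 66; next = 65
base 8: 65 = 8^2 + 1; at 9: 9^2 + 1 = 82; next = 81
base 9: 81 = 9^2; at 10: 10^2 = 100; next = 99
base 10: 99 = 9·10 + 9; at 11: 9·11 + 9 = 108; next = 107

20, 29, 39, 51, 65, 81, 99, 107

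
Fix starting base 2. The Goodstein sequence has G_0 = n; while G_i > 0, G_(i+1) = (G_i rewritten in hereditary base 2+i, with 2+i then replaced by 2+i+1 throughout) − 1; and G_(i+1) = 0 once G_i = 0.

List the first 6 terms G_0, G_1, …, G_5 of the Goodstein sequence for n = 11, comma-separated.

G_0=11  [base 2] 2^(2 + 1) + 2 + 1  →[2↦3]→  3^(3 + 1) + 3 + 1 = 85  −1 ⇒ G_1=84
G_1=84  [base 3] 3^(3 + 1) + 3  →[3↦4]→  4^(4 + 1) + 4 = 1028  −1 ⇒ G_2=1027
G_2=1027  [base 4] 4^(4 + 1) + 3  →[4↦5]→  5^(5 + 1) + 3 = 15628  −1 ⇒ G_3=15627
G_3=15627  [base 5] 5^(5 + 1) + 2  →[5↦6]→  6^(6 + 1) + 2 = 279938  −1 ⇒ G_4=279937
G_4=279937  [base 6] 6^(6 + 1) + 1  →[6↦7]→  7^(7 + 1) + 1 = 5764802  −1 ⇒ G_5=5764801

11, 84, 1027, 15627, 279937, 5764801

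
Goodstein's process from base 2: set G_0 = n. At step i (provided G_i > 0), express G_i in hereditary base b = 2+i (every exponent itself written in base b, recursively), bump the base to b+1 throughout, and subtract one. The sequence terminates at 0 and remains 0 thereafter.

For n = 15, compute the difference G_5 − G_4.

6261751

base 2: 15 = 2^(2 + 1) + 2^2 + 2 + 1; at 3: 3^(3 + 1) + 3^3 + 3 + 1 = 112; next = 111
base 3: 111 = 3^(3 + 1) + 3^3 + 3; at 4: 4^(4 + 1) + 4^4 + 4 = 1284; next = 1283
base 4: 1283 = 4^(4 + 1) + 4^4 + 3; at 5: 5^(5 + 1) + 5^5 + 3 = 18753; next = 18752
base 5: 18752 = 5^(5 + 1) + 5^5 + 2; at 6: 6^(6 + 1) + 6^6 + 2 = 326594; next = 326593
base 6: 326593 = 6^(6 + 1) + 6^6 + 1; at 7: 7^(7 + 1) + 7^7 + 1 = 6588345; next = 6588344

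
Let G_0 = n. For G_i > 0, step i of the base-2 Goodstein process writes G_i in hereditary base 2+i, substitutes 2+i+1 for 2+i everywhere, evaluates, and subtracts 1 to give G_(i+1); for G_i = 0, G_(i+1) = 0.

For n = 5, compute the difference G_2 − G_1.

228

G_0 = 5. HB_2(5) = 2^2 + 1. Bump = 28. G_1 = 27.
G_1 = 27. HB_3(27) = 3^3. Bump = 256. G_2 = 255.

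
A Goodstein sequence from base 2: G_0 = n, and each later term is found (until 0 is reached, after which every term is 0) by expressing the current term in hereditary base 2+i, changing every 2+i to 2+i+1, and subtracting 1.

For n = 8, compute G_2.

step 0: 8 = 2^(2 + 1); sub 3 for 2: 3^(3 + 1); = 81; G_1 = 81−1 = 80
step 1: 80 = 2·3^3 + 2·3^2 + 2·3 + 2; sub 4 for 3: 2·4^4 + 2·4^2 + 2·4 + 2; = 554; G_2 = 554−1 = 553
step 2: 553 = 2·4^4 + 2·4^2 + 2·4 + 1; sub 5 for 4: 2·5^5 + 2·5^2 + 2·5 + 1; = 6311; G_3 = 6311−1 = 6310

553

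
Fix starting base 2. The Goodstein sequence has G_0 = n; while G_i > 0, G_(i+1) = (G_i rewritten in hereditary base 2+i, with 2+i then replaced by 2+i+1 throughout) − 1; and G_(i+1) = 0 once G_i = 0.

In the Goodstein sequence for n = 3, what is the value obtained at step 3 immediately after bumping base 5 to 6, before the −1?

base 2: 3 = 2 + 1; at 3: 3 + 1 = 4; next = 3
base 3: 3 = 3; at 4: 4 = 4; next = 3
base 4: 3 = 3; at 5: 3 = 3; next = 2
base 5: 2 = 2; at 6: 2 = 2; next = 1

2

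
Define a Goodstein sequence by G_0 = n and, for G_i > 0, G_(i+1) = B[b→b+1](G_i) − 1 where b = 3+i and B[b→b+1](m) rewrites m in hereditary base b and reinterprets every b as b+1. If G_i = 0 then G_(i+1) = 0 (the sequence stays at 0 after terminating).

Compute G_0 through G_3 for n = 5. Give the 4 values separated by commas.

5, 5, 5, 5

base 3: 5 = 3 + 2; at 4: 4 + 2 = 6; next = 5
base 4: 5 = 4 + 1; at 5: 5 + 1 = 6; next = 5
base 5: 5 = 5; at 6: 6 = 6; next = 5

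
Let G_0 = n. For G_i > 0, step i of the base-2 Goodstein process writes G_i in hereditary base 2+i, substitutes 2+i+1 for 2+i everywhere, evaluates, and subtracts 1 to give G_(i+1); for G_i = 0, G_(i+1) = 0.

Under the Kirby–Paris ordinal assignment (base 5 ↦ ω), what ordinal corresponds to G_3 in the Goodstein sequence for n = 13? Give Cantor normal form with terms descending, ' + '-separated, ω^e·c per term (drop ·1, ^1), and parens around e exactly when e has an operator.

ω^(ω + 1) + ω^3·3 + ω^2·3 + ω·3 + 2

G_0=13  [base 2] 2^(2 + 1) + 2^2 + 1  →[2↦3]→  3^(3 + 1) + 3^3 + 1 = 109  −1 ⇒ G_1=108
G_1=108  [base 3] 3^(3 + 1) + 3^3  →[3↦4]→  4^(4 + 1) + 4^4 = 1280  −1 ⇒ G_2=1279
G_2=1279  [base 4] 4^(4 + 1) + 3·4^3 + 3·4^2 + 3·4 + 3  →[4↦5]→  5^(5 + 1) + 3·5^3 + 3·5^2 + 3·5 + 3 = 16093  −1 ⇒ G_3=16092
G_3=16092  [base 5] 5^(5 + 1) + 3·5^3 + 3·5^2 + 3·5 + 2  →[5↦6]→  6^(6 + 1) + 3·6^3 + 3·6^2 + 3·6 + 2 = 280712  −1 ⇒ G_4=280711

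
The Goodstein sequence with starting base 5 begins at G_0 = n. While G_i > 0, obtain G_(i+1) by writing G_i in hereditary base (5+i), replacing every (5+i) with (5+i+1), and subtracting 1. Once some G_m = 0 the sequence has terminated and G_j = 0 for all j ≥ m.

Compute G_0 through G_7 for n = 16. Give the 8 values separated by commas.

[0] 16 ≡ 3·5 + 1 (base 5). Lift 6: 19. −1: 18.
[1] 18 ≡ 3·6 (base 6). Lift 7: 21. −1: 20.
[2] 20 ≡ 2·7 + 6 (base 7). Lift 8: 22. −1: 21.
[3] 21 ≡ 2·8 + 5 (base 8). Lift 9: 23. −1: 22.
[4] 22 ≡ 2·9 + 4 (base 9). Lift 10: 24. −1: 23.
[5] 23 ≡ 2·10 + 3 (base 10). Lift 11: 25. −1: 24.
[6] 24 ≡ 2·11 + 2 (base 11). Lift 12: 26. −1: 25.

16, 18, 20, 21, 22, 23, 24, 25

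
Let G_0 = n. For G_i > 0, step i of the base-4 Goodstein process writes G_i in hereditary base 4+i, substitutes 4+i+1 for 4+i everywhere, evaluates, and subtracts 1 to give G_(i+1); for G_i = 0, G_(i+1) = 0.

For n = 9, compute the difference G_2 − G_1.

1

(0) 9|_4 = 2·4 + 1 ↦ 2·5 + 1|_5 = 11 ⇒ 10
(1) 10|_5 = 2·5 ↦ 2·6|_6 = 12 ⇒ 11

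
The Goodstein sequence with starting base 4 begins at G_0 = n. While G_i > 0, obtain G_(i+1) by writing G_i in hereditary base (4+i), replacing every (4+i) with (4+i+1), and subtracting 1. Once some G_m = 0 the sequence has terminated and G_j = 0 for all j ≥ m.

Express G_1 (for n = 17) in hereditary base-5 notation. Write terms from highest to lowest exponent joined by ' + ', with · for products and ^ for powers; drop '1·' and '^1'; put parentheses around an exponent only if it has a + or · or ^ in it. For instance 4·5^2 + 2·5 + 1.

step 0: 17 = 4^2 + 1; sub 5 for 4: 5^2 + 1; = 26; G_1 = 26−1 = 25
step 1: 25 = 5^2; sub 6 for 5: 6^2; = 36; G_2 = 36−1 = 35

5^2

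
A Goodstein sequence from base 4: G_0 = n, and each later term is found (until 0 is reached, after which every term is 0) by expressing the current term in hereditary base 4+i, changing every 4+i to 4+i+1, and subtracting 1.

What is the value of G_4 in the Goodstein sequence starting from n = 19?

[0] 19 ≡ 4^2 + 3 (base 4). Lift 5: 28. −1: 27.
[1] 27 ≡ 5^2 + 2 (base 5). Lift 6: 38. −1: 37.
[2] 37 ≡ 6^2 + 1 (base 6). Lift 7: 50. −1: 49.
[3] 49 ≡ 7^2 (base 7). Lift 8: 64. −1: 63.
[4] 63 ≡ 7·8 + 7 (base 8). Lift 9: 70. −1: 69.

63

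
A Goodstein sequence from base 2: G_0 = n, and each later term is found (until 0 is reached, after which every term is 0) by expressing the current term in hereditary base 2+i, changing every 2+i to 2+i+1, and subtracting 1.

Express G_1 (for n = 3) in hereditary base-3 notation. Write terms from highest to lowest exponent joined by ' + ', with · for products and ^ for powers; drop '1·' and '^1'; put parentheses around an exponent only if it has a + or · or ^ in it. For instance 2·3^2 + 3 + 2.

3

G_0 = 3. HB_2(3) = 2 + 1. Bump = 4. G_1 = 3.
G_1 = 3. HB_3(3) = 3. Bump = 4. G_2 = 3.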